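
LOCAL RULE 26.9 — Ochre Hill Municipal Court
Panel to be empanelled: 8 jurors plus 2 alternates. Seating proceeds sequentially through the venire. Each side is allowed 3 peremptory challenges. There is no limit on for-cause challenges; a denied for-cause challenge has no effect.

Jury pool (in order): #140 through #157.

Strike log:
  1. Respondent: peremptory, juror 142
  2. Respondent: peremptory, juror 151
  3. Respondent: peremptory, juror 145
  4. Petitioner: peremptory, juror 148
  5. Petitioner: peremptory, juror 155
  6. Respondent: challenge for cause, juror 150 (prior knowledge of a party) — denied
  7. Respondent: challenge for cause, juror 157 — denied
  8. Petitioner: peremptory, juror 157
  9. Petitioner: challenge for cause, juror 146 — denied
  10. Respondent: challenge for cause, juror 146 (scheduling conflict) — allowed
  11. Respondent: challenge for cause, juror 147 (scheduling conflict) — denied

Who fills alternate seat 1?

Removed: #142, #145, #146, #148, #151, #155, #157. (#147, #150 stay — for-cause denied.)
Filling seats in venire order through position 9: #140, #141, #143, #144, #147, #149, #150, #152, #153.
So alternate 1 is #153.

153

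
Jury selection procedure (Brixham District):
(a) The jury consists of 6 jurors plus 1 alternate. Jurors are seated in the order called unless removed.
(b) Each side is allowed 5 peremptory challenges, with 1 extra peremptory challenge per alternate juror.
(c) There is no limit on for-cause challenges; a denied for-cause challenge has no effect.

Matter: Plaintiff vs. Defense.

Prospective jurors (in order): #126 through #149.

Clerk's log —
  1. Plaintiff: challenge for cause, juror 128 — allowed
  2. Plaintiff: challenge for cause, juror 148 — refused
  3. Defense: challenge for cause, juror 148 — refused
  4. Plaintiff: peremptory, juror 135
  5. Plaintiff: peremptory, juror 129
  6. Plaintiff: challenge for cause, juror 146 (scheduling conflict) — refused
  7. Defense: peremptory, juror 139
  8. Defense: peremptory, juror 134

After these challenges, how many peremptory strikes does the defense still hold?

4

Defense allotment: 5 base + 1 × 1 alternate = 6.
Defense peremptories used: #139, #134 — 2 (the for-cause on #148 doesn't count).
Remaining: 6 − 2 = 4.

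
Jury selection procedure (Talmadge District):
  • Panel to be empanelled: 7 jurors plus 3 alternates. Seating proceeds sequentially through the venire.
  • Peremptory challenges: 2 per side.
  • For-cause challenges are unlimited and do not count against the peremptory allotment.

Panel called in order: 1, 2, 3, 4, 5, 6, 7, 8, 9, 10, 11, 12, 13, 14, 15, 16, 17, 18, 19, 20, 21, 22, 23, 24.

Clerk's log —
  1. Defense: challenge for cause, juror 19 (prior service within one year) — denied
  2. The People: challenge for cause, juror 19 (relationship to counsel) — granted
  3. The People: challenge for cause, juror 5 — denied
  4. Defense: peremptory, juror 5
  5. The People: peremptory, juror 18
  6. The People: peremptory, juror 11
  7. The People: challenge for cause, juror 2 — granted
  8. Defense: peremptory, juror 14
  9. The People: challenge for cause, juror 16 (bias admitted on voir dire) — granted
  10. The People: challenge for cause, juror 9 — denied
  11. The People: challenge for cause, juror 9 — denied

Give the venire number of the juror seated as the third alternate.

Removed: #2, #5, #11, #14, #16, #18, #19. (#9 stays — for-cause denied.)
Filling seats in venire order through position 10: #1, #3, #4, #6, #7, #8, #9, #10, #12, #13.
So alternate 3 is #13.

13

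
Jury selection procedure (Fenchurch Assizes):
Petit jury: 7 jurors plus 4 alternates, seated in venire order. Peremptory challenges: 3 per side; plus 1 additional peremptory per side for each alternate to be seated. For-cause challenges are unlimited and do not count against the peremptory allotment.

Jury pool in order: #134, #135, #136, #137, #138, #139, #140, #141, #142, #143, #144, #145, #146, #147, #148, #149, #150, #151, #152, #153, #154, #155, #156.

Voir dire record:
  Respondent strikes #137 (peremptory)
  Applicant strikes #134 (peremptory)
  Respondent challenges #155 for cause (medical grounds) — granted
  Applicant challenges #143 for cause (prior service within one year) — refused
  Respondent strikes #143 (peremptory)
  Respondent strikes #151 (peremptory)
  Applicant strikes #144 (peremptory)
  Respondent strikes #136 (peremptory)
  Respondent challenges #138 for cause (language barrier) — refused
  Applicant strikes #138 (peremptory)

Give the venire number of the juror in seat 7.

146

Removed: #134, #136, #137, #138, #143, #144, #151, #155.
Seating in order: seats 1–7 → #135, #139, #140, #141, #142, #145, #146; alternates → #147, #148, #149, #150.
So seat 7 is #146.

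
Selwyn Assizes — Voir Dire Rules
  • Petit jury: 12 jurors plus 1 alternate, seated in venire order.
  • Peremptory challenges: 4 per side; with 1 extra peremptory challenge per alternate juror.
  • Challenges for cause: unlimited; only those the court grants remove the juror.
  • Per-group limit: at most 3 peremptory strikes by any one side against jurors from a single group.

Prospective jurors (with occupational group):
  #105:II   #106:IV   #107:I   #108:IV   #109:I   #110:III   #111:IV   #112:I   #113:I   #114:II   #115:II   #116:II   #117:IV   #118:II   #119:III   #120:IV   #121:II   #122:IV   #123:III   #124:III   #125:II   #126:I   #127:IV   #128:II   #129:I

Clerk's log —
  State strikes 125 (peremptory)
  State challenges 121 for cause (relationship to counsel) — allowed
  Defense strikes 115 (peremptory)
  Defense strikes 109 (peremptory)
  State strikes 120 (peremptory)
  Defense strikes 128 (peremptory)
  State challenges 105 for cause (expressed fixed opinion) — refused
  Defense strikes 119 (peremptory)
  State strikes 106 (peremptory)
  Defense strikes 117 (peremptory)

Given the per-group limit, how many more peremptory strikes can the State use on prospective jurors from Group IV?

State peremptories so far: #125, #120, #106 — 3 of 5 used, 2 left overall.
Against Group IV: #120, #106 — 2 used; per-group cap 3 leaves 1.
Binding limit: min(2, 1) = 1.

1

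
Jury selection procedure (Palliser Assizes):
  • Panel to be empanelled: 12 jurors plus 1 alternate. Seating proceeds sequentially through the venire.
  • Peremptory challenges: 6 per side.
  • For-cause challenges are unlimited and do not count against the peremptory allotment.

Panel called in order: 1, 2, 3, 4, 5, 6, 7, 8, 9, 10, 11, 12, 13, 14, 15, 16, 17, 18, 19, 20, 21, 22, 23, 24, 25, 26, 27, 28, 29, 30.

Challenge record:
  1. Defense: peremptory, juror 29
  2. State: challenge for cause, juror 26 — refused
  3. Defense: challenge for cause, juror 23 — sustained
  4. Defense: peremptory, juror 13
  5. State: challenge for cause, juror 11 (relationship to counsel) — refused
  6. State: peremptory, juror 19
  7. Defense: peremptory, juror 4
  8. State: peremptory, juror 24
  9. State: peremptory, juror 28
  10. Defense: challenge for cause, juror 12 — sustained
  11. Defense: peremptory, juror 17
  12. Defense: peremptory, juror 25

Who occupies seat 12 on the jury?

Removed: #4, #12, #13, #17, #19, #23, #24, #25, #28, #29. (#11, #26 stay — for-cause denied.)
Seating in order: seats 1–12 → #1, #2, #3, #5, #6, #7, #8, #9, #10, #11, #14, #15; alternates → #16.
So seat 12 is #15.

15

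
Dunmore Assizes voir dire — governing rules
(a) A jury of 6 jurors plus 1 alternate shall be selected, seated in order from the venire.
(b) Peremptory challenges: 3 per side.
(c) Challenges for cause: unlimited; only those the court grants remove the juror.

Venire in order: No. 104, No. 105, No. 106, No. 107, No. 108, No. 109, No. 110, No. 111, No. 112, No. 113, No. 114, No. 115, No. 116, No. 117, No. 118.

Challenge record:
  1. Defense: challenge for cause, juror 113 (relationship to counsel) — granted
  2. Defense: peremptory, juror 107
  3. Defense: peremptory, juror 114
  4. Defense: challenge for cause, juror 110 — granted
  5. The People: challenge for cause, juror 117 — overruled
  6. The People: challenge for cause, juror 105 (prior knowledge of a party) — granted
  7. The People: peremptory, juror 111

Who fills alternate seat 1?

Removed: #105, #107, #110, #111, #113, #114. (#117 stays — for-cause denied.)
Seating in order: seats 1–6 → #104, #106, #108, #109, #112, #115; alternates → #116.
So alternate 1 is #116.

116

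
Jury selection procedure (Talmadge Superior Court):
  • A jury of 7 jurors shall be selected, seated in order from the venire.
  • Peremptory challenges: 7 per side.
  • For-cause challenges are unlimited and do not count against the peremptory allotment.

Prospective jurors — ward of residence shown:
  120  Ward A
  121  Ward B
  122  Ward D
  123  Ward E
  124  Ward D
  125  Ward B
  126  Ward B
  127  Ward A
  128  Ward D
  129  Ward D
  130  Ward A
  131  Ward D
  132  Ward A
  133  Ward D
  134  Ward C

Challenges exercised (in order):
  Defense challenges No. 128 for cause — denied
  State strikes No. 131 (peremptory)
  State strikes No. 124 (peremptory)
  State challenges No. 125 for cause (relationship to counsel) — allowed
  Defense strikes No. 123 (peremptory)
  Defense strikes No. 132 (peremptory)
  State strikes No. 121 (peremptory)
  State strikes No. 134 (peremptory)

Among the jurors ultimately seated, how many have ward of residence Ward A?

3

Removed: #121, #123, #124, #125, #131, #132, #134.
Seated jurors 1–7: #120, #122, #126, #127, #128, #129, #130.
Of those, in Ward A: #120, #127, #130 → 3.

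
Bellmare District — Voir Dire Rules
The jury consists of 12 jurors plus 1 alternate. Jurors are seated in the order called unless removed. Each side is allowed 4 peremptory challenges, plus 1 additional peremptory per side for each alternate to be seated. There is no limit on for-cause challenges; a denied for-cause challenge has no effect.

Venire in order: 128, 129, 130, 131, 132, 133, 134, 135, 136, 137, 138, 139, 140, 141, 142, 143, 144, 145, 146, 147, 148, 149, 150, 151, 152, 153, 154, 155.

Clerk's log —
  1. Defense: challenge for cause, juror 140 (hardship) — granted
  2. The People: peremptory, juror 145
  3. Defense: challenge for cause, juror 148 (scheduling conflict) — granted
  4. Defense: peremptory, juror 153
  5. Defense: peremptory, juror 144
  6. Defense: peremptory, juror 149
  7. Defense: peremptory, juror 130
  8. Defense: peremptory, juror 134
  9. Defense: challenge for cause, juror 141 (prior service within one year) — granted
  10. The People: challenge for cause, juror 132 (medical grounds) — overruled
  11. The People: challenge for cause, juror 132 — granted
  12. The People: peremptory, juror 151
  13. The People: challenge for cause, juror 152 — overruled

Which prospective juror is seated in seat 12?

Removed: #130, #132, #134, #140, #141, #144, #145, #148, #149, #151, #153. (#152 stays — for-cause denied.)
Seating in order: seats 1–12 → #128, #129, #131, #133, #135, #136, #137, #138, #139, #142, #143, #146; alternates → #147.
So seat 12 is #146.

146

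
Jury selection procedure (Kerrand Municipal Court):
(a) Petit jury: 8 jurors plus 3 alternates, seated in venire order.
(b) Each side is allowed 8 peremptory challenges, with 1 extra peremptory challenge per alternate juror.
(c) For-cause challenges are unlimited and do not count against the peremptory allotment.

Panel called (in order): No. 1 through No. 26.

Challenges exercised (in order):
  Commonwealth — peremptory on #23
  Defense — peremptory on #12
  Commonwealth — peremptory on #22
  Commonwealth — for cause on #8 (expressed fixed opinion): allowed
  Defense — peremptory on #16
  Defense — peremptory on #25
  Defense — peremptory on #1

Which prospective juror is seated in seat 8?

Removed: #1, #8, #12, #16, #22, #23, #25.
Filling seats in venire order through position 8: #2, #3, #4, #5, #6, #7, #9, #10.
So seat 8 is #10.

10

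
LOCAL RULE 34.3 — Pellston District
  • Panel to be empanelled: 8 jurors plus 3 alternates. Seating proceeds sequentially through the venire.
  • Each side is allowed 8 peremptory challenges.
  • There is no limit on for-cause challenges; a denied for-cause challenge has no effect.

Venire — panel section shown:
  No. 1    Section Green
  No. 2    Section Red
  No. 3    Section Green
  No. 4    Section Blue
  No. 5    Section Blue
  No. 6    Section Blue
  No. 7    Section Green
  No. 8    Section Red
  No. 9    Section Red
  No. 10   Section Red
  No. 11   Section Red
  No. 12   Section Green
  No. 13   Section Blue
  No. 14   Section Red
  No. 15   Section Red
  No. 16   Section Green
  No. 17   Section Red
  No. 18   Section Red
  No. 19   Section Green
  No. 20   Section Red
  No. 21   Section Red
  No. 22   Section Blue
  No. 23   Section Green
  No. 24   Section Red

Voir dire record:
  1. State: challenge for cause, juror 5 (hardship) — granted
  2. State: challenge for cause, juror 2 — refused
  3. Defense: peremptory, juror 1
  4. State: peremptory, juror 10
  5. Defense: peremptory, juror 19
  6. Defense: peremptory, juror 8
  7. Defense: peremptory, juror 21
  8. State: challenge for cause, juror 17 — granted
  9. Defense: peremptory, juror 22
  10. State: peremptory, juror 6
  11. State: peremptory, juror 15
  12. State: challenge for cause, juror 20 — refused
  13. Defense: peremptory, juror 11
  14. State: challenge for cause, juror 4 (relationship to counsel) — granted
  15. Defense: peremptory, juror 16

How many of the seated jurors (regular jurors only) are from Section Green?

Removed: #1, #4, #5, #6, #8, #10, #11, #15, #16, #17, #19, #21, #22.
Seated jurors 1–8: #2, #3, #7, #9, #12, #13, #14, #18 (alternates #20, #23, #24 not counted).
Of those, in Section Green: #3, #7, #12 → 3.

3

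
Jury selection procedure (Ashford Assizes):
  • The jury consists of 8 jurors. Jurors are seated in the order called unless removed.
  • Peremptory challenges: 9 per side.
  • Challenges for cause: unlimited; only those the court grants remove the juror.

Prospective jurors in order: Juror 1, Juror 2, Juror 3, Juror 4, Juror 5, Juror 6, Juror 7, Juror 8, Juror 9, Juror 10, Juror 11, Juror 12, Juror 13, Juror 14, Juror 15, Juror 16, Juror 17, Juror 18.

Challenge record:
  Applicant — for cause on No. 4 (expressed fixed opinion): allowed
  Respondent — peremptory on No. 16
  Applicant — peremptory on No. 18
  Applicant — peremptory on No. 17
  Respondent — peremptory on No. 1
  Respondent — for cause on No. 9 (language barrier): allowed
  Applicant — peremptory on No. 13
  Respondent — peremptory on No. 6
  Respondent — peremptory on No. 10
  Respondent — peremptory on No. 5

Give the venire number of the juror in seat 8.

Removed: #1, #4, #5, #6, #9, #10, #13, #16, #17, #18.
Seating in order: seats 1–8 → #2, #3, #7, #8, #11, #12, #14, #15.
So seat 8 is #15.

15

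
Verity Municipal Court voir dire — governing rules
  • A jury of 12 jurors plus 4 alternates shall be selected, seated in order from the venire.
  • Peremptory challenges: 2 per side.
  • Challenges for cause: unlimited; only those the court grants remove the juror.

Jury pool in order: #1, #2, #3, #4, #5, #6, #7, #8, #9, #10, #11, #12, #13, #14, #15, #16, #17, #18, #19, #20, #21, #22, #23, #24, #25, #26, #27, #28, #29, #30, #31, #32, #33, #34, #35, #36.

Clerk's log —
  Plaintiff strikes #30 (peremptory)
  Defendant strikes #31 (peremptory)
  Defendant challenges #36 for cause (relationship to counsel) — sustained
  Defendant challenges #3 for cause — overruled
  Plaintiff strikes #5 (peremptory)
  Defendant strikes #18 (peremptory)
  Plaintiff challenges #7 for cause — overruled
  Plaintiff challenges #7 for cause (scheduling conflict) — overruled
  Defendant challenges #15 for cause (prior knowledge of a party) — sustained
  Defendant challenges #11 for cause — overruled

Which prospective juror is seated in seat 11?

Removed: #5, #15, #18, #30, #31, #36. (#3, #7, #11 stay — for-cause denied.)
Seating in order: seats 1–12 → #1, #2, #3, #4, #6, #7, #8, #9, #10, #11, #12, #13; alternates → #14, #16, #17, #19.
So seat 11 is #12.

12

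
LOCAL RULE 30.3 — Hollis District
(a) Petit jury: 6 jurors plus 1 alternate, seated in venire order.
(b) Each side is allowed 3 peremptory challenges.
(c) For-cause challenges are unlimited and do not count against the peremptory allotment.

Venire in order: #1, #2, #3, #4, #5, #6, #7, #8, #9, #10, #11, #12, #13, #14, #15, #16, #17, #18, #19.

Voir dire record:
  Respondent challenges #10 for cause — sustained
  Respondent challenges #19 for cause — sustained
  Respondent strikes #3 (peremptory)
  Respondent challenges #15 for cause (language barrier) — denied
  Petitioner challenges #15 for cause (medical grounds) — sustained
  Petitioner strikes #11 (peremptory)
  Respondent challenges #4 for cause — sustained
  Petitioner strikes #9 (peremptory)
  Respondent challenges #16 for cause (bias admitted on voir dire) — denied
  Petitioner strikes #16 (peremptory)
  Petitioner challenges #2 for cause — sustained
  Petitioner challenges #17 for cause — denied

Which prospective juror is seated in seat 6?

Removed: #2, #3, #4, #9, #10, #11, #15, #16, #19. (#17 stays — for-cause denied.)
Seating in order: seats 1–6 → #1, #5, #6, #7, #8, #12; alternates → #13.
So seat 6 is #12.

12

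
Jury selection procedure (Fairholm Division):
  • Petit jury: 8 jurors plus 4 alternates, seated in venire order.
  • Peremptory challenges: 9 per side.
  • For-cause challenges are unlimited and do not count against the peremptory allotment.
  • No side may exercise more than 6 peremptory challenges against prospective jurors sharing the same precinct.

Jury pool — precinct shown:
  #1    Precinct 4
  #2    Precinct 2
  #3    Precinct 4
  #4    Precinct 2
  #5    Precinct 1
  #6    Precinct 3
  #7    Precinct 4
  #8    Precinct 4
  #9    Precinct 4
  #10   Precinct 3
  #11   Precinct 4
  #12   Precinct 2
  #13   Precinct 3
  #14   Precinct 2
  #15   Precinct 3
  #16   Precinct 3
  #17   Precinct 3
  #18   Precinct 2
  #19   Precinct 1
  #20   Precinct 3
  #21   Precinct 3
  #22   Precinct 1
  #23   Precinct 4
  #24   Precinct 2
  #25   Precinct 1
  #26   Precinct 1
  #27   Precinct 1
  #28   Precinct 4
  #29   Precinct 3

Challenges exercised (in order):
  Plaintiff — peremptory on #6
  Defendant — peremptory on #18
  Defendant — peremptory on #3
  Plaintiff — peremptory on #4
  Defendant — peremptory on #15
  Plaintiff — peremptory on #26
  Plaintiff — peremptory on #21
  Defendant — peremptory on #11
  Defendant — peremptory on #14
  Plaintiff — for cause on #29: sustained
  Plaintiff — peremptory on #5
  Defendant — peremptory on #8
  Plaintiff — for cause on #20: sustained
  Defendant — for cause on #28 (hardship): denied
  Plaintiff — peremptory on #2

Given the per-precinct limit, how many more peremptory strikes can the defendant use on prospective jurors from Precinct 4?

3

Defendant peremptories so far: #18, #3, #15, #11, #14, #8 — 6 of 9 used, 3 left overall.
Against Precinct 4: #3, #11, #8 — 3 used; per-precinct cap 6 leaves 3.
Binding limit: min(3, 3) = 3.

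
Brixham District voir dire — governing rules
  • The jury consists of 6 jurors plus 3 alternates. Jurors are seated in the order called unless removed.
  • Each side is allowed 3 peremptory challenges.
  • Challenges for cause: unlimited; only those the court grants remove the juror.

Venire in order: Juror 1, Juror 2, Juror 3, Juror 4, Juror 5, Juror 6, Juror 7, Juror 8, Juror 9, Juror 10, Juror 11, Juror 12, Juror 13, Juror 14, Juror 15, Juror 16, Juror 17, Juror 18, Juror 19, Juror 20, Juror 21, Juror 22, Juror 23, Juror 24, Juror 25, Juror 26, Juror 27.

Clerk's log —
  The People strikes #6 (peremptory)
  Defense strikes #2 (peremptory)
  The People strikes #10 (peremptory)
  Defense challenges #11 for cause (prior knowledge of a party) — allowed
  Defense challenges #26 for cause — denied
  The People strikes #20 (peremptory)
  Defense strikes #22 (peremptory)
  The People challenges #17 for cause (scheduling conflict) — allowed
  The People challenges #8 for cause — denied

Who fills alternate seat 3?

13

Removed: #2, #6, #10, #11, #17, #20, #22. (#8, #26 stay — for-cause denied.)
Seating in order: seats 1–6 → #1, #3, #4, #5, #7, #8; alternates → #9, #12, #13.
So alternate 3 is #13.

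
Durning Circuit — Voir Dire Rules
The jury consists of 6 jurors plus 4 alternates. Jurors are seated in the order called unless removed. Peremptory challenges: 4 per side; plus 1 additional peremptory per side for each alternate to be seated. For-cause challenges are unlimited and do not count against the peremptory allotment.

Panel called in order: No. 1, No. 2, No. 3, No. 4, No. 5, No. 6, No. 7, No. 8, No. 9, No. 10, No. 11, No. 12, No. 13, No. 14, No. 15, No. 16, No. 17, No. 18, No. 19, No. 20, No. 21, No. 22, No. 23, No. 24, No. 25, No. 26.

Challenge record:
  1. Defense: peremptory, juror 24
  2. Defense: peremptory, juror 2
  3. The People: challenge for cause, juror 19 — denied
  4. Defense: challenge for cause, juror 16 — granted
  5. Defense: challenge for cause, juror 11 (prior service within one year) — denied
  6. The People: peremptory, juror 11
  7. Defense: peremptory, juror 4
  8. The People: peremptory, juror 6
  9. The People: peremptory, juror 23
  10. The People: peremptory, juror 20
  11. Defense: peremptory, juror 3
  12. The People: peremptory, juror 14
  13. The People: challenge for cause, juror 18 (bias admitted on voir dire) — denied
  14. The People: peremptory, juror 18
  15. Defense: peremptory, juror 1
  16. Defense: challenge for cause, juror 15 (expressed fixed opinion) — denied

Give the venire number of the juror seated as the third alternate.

Removed: #1, #2, #3, #4, #6, #11, #14, #16, #18, #20, #23, #24. (#15, #19 stay — for-cause denied.)
Seating in order: seats 1–6 → #5, #7, #8, #9, #10, #12; alternates → #13, #15, #17, #19.
So alternate 3 is #17.

17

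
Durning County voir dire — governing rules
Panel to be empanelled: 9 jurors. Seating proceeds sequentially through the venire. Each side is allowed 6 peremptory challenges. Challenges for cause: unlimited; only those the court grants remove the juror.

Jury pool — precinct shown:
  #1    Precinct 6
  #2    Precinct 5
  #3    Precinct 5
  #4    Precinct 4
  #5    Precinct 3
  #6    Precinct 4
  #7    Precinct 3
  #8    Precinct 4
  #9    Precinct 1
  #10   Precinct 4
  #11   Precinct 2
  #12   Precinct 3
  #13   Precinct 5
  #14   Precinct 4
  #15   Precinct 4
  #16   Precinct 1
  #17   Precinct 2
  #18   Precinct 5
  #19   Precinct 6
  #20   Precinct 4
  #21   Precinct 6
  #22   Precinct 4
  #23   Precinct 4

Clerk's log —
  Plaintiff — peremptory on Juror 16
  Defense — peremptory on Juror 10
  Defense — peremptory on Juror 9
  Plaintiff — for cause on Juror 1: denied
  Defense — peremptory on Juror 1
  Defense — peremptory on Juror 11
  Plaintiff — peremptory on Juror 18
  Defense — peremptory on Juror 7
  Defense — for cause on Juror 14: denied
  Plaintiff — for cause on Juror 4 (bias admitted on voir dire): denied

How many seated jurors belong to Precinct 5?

3

Removed: #1, #7, #9, #10, #11, #16, #18.
Seated jurors 1–9: #2, #3, #4, #5, #6, #8, #12, #13, #14.
Of those, in Precinct 5: #2, #3, #13 → 3.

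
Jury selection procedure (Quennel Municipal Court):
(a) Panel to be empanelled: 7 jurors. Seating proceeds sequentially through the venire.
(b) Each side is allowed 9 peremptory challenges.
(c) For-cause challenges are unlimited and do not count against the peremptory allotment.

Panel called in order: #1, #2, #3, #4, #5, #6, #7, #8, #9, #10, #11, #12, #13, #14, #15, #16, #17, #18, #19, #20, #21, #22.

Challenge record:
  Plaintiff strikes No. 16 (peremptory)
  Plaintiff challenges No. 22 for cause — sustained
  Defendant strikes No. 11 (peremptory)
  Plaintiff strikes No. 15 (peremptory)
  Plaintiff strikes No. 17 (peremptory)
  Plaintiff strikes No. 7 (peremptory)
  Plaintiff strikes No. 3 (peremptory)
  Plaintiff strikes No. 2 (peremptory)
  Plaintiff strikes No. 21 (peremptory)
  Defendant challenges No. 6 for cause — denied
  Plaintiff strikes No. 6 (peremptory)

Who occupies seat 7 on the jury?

Removed: #2, #3, #6, #7, #11, #15, #16, #17, #21, #22.
Seating in order: seats 1–7 → #1, #4, #5, #8, #9, #10, #12.
So seat 7 is #12.

12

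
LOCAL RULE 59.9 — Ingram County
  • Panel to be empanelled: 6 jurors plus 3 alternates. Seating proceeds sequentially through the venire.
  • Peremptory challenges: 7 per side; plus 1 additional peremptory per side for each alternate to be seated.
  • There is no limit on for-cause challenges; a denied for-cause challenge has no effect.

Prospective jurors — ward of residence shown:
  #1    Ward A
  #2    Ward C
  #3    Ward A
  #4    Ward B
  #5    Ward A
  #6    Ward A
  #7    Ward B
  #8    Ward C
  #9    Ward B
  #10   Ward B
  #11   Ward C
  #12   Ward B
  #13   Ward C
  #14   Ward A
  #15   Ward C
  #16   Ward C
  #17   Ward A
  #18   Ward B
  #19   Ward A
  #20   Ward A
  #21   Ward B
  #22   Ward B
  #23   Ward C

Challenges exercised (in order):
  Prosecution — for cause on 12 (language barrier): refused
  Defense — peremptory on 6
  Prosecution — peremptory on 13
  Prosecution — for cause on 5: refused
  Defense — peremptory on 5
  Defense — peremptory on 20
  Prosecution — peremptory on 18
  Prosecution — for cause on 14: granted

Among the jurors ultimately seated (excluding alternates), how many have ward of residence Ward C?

Removed: #5, #6, #13, #14, #18, #20.
Seated jurors 1–6: #1, #2, #3, #4, #7, #8 (alternates #9, #10, #11 not counted).
Of those, in Ward C: #2, #8 → 2.

2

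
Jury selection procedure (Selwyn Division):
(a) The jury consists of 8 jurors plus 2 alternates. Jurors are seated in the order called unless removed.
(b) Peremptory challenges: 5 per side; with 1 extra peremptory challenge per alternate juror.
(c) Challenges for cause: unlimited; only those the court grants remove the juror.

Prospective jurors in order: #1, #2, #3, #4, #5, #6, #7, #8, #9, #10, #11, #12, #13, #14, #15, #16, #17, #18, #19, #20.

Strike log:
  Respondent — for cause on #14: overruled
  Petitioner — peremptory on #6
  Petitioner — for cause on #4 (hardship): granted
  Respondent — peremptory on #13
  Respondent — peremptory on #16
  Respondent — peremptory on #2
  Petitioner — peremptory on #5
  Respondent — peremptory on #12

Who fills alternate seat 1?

15

Removed: #2, #4, #5, #6, #12, #13, #16. (#14 stays — for-cause denied.)
Seating in order: seats 1–8 → #1, #3, #7, #8, #9, #10, #11, #14; alternates → #15, #17.
So alternate 1 is #15.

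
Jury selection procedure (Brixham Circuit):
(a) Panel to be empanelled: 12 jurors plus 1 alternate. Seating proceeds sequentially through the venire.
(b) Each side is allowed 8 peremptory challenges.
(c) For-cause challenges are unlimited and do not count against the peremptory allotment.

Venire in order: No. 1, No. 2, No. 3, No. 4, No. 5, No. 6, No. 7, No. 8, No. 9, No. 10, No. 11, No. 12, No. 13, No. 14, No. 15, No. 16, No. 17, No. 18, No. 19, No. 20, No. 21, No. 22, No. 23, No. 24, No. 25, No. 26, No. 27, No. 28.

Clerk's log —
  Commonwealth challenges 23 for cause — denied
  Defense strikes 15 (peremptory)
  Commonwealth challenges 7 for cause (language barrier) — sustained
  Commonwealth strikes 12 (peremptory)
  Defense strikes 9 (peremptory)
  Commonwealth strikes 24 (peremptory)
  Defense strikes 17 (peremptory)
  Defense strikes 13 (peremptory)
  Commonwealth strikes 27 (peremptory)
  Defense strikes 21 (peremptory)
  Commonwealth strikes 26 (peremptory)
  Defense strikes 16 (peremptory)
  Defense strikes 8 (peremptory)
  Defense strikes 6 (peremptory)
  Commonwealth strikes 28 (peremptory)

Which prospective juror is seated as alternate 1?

Removed: #6, #7, #8, #9, #12, #13, #15, #16, #17, #21, #24, #26, #27, #28. (#23 stays — for-cause denied.)
Filling seats in venire order through position 13: #1, #2, #3, #4, #5, #10, #11, #14, #18, #19, #20, #22, #23.
So alternate 1 is #23.

23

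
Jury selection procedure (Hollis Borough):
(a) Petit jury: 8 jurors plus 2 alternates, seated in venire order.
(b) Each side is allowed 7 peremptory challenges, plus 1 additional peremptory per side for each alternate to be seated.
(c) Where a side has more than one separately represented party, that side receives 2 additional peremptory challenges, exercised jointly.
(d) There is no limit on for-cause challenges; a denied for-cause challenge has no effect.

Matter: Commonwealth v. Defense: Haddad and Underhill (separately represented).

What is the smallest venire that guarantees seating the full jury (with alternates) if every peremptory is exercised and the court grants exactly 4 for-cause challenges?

34

Seats to fill: 8 + 2 alternates = 10.
Peremptories — Commonwealth: 7 + 1×2 = 9; Defense: 7 + 1×2 + 2 = 11; total 20.
For-cause removals: 4.
Minimum venire: 10 + 20 + 4 = 34.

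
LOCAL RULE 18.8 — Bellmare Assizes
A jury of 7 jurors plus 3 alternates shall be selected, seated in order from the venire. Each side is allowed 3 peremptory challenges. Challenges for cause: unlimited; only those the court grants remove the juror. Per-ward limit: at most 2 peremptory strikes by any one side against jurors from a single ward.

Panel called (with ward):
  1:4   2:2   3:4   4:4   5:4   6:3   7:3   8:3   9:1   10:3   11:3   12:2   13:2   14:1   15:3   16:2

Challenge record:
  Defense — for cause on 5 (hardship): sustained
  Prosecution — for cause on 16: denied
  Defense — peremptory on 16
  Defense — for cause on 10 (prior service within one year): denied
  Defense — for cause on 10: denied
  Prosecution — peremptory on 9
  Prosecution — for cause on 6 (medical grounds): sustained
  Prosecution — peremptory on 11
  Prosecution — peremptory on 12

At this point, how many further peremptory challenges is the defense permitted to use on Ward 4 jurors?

Defense peremptories so far: #16 — 1 of 3 used, 2 left overall.
Against Ward 4: none yet — per-ward cap 2 leaves 2.
Binding limit: min(2, 2) = 2.

2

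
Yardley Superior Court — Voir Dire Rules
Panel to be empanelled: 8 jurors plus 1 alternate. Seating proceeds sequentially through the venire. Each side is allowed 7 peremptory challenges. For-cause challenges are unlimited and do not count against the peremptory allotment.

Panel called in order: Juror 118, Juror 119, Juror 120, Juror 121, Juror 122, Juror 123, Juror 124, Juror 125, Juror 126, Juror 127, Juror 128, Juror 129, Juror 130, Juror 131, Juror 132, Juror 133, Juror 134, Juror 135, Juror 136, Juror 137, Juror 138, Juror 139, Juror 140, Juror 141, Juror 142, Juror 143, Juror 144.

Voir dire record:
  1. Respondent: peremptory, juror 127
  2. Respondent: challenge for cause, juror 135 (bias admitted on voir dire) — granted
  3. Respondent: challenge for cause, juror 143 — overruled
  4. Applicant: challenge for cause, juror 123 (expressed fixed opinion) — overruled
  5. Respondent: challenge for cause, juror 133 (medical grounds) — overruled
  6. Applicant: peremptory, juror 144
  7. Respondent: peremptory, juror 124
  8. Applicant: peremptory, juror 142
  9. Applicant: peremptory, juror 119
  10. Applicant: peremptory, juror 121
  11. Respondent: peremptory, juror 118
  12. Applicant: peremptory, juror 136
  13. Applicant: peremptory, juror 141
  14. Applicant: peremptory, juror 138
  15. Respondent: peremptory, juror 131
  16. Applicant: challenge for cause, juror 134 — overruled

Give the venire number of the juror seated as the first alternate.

132

Removed: #118, #119, #121, #124, #127, #131, #135, #136, #138, #141, #142, #144. (#123, #133, #134, #143 stay — for-cause denied.)
Filling seats in venire order through position 9: #120, #122, #123, #125, #126, #128, #129, #130, #132.
So alternate 1 is #132.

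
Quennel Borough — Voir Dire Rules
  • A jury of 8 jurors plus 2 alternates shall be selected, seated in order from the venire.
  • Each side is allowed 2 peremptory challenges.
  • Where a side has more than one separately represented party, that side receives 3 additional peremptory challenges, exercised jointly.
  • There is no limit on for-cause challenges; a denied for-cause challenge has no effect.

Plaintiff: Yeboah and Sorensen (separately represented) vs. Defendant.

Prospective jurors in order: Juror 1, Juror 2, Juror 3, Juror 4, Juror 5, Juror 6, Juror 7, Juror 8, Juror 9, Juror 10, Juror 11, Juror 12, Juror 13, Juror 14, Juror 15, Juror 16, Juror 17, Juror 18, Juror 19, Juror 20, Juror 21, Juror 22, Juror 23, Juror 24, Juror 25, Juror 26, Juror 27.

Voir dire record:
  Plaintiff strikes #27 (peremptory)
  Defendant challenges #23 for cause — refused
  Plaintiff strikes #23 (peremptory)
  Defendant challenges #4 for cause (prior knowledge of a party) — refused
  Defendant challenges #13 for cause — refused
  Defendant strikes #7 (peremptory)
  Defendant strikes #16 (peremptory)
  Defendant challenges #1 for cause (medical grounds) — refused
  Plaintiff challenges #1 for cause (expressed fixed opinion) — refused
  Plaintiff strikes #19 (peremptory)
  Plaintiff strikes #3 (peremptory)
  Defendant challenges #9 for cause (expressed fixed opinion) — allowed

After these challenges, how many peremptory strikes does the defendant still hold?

Defendant allotment: 2.
Defendant peremptories used: #7, #16 — 2 (for-cause on #23, #4, #13, #1, #9 don't count).
Remaining: 2 − 2 = 0.

0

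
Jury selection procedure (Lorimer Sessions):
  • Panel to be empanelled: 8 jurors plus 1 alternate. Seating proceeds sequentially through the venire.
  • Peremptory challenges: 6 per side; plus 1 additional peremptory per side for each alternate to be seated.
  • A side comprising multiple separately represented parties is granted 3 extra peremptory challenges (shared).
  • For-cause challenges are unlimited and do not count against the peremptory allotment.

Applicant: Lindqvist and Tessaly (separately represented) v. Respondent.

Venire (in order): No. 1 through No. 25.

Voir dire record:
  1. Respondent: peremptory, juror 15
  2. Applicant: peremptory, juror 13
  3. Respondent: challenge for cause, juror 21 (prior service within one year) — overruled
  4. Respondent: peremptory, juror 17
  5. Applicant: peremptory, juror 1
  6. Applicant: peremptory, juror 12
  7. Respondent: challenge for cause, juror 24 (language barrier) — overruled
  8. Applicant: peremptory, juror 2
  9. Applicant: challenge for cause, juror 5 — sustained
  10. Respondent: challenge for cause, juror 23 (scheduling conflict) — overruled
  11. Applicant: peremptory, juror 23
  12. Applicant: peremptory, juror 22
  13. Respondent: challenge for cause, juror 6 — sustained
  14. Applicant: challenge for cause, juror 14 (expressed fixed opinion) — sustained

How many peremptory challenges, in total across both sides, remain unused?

9

Applicant allotment: 6 base + 1 × 1 alternate + 3 multi-party = 10. Respondent allotment: 6 base + 1 × 1 alternate = 7.
Applicant peremptories used: #13, #1, #12, #2, #23, #22 — 6 (for-cause on #5, #14 don't count).
Respondent peremptories used: #15, #17 — 2 (for-cause on #21, #24, #23, #6 don't count).
Remaining: (10 − 6) + (7 − 2) = 9.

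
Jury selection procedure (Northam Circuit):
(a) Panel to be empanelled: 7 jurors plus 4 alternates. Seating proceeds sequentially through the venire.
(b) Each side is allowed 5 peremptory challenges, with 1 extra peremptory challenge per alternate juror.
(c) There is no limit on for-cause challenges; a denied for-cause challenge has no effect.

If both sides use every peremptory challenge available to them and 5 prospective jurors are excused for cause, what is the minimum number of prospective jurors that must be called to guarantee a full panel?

34

Seats to fill: 7 + 4 alternates = 11.
Peremptories: 5 + 1×4 = 9 per side × 2 sides = 18.
For-cause removals: 5.
Minimum venire: 11 + 18 + 5 = 34.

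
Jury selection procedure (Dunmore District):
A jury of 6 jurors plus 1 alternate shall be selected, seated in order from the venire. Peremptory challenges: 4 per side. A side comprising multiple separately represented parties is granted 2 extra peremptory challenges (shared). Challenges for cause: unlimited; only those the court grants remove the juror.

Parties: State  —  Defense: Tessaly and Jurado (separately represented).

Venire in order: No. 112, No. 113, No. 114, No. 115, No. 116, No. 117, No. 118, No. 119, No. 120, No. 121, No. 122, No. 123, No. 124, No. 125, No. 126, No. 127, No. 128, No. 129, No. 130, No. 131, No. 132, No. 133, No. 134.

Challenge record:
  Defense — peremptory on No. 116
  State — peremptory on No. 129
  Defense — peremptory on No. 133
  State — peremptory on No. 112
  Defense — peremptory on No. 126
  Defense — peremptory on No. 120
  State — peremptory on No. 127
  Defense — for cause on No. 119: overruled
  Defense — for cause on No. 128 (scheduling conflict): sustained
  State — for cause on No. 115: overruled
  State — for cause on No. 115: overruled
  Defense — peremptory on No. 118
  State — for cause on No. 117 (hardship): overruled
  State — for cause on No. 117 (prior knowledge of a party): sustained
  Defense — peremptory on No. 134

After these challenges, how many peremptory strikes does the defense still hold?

0

Defense allotment: 4 base + 2 multi-party = 6.
Defense peremptories used: #116, #133, #126, #120, #118, #134 — 6 (for-cause on #119, #128 don't count).
Remaining: 6 − 6 = 0.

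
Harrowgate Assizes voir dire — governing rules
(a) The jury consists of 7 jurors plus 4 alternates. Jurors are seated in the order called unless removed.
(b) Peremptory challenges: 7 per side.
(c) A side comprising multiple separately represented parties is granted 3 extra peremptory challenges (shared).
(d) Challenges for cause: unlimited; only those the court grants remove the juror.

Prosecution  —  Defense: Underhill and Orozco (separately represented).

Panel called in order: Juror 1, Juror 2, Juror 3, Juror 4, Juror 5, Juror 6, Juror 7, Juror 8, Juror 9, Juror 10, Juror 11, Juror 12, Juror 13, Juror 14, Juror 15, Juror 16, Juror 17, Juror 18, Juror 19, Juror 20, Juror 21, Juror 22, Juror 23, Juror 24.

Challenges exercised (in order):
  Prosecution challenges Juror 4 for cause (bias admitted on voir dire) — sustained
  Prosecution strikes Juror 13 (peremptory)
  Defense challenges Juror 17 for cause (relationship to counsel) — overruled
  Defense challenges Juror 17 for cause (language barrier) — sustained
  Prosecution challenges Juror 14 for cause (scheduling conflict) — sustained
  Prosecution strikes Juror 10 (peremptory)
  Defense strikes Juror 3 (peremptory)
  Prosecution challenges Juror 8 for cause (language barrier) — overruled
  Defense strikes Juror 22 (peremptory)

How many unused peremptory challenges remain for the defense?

8

Defense allotment: 7 base + 3 multi-party = 10.
Defense peremptories used: #3, #22 — 2 (for-cause on #17, #17 don't count).
Remaining: 10 − 2 = 8.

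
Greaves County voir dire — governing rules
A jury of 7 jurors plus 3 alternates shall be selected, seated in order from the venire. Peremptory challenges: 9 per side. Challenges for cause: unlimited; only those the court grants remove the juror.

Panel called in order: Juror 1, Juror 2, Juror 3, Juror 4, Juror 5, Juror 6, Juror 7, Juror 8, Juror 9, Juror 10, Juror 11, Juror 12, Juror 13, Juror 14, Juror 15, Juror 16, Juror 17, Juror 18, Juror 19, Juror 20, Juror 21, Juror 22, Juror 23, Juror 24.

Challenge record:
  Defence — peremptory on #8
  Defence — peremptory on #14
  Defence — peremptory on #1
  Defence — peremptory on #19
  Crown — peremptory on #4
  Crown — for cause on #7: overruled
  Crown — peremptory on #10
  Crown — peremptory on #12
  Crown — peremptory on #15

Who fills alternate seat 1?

13

Removed: #1, #4, #8, #10, #12, #14, #15, #19. (#7 stays — for-cause denied.)
Seating in order: seats 1–7 → #2, #3, #5, #6, #7, #9, #11; alternates → #13, #16, #17.
So alternate 1 is #13.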